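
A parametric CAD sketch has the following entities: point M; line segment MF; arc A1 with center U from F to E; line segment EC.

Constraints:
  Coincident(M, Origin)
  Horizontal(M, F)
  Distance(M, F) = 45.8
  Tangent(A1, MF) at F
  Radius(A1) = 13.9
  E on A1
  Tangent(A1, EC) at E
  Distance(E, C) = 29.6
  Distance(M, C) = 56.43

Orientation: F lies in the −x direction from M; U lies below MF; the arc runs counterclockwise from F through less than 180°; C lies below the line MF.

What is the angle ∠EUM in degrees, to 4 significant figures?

151.6°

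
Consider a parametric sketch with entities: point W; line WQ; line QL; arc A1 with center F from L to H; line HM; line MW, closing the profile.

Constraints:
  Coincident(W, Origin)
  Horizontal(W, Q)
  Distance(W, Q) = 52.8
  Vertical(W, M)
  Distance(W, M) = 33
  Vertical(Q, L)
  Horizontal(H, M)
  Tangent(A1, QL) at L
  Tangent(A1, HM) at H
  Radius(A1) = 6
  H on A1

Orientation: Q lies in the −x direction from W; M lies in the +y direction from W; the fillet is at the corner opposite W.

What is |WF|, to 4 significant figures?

54.03

W is at the origin; W and Q share the same y with |WQ| = 52.8 and Q on the −x side, so Q = (-52.80, 0.000). W and M share the same x with |WM| = 33.0 and M on the +y side, so M = (0.000, 33.00). The virtual corner opposite W is at (-52.80, 33.00). Since A1 is tangent to QL there, FL ⟂ QL and since A1 is tangent to HM there, FH ⟂ HM, with radius 6.0, so the center F sits 6.0 in from both sides at F = (-46.80, 27.00). Then |WF| = |F − W| = 54.03.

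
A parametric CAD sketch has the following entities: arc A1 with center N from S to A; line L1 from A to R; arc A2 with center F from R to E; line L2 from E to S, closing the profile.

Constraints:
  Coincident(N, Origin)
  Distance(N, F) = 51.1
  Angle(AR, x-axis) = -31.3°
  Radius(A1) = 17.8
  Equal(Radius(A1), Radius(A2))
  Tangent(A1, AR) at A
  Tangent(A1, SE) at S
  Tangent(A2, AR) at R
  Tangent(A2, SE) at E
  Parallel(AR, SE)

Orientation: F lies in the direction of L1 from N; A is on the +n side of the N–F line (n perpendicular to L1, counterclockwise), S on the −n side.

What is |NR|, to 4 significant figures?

54.11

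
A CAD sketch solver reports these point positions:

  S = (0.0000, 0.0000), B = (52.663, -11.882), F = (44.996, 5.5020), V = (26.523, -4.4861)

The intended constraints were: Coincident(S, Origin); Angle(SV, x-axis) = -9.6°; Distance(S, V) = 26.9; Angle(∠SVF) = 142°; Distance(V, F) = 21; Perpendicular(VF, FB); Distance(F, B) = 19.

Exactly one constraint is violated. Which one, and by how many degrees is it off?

Perpendicular(VF, FB) — off by 4.60°.

S = (0.00, 0.00) ✓; SV at -9.600° ✓; |SV| = 26.90 ✓; ∠SVF = 142.0° ✓; |VF| = 21.00 ✓; ∠(VF, FB) = 94.60° ✗; |FB| = 19.00 ✓.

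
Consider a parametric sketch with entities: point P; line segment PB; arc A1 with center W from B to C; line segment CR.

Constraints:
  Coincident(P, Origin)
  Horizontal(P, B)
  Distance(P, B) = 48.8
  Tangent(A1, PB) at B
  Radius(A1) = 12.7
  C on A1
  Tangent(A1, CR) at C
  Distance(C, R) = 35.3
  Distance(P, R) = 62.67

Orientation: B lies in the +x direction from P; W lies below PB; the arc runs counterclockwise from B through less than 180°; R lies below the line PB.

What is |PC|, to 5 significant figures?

38.682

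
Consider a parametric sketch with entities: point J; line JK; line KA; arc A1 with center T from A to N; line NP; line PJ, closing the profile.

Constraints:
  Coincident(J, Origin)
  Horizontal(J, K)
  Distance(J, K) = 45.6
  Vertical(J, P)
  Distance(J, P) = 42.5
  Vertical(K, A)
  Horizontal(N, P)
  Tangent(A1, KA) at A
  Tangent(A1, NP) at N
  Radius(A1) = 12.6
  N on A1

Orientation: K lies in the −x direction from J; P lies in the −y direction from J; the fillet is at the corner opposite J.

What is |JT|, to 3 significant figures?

44.5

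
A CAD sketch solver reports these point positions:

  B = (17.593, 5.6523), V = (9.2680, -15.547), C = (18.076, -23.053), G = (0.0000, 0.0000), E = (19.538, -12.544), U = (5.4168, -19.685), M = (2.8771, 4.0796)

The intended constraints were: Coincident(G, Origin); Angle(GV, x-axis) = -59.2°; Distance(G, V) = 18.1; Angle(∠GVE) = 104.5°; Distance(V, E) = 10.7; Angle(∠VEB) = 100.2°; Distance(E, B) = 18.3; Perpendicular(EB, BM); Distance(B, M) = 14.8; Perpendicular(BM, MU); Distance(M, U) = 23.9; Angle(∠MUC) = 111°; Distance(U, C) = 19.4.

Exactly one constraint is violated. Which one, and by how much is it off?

Distance(U, C) = 19.4 — off by 6.30.

G = (0.00, 0.00) ✓; GV at -59.20° ✓; |GV| = 18.10 ✓; ∠GVE = 104.5° ✓; |VE| = 10.70 ✓; ∠VEB = 100.2° ✓; |EB| = 18.30 ✓; ∠(EB, BM) = 90.00° ✓; |BM| = 14.80 ✓; ∠(BM, MU) = 90.00° ✓; |MU| = 23.90 ✓; ∠MUC = 111.0° ✓; |UC| = 13.10 ✗.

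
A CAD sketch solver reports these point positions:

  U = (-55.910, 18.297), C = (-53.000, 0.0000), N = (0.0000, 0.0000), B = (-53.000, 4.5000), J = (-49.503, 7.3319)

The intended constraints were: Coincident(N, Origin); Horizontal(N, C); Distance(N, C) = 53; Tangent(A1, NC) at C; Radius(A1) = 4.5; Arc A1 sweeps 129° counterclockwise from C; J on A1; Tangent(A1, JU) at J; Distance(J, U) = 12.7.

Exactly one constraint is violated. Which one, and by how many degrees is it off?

Tangent(A1, JU) at J — off by 8.70°.

N = (0.00, 0.00) ✓; N.y = 0.00, C.y = 0.00 ✓; |NC| = 53.00 ✓; ∠(BC, CN) = 90.00° ✓; |BC| = 4.500 ✓; bearing(B→J) − bearing(B→C) = 129.0° ✓; |BJ| = 4.500 ✓; ∠(BJ, JU) = 98.70° ✗; |JU| = 12.70 ✓.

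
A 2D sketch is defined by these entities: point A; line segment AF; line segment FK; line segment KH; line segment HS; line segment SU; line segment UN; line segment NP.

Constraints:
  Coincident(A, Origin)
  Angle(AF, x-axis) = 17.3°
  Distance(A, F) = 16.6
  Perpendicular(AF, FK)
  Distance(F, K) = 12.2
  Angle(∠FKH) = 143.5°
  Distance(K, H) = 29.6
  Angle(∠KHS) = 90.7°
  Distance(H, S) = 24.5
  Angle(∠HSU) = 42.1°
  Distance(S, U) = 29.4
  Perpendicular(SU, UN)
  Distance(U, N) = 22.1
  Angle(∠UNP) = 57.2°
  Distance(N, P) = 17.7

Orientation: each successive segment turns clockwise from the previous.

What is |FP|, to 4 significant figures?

39.07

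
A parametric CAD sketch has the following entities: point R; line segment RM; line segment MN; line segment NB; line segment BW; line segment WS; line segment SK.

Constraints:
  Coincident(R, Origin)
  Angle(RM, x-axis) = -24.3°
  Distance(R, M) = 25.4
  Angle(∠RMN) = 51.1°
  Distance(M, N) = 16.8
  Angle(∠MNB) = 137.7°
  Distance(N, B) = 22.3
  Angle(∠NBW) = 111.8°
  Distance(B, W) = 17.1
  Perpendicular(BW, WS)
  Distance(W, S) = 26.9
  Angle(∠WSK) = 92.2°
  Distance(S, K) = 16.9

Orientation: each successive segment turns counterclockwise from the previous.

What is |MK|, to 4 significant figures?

9.268

R is at the origin; RM runs at -24.3° with length 25.4, so M = (23.15, -10.45). ∠RMN = 51.1° gives MN at 104.6° from the x-axis; with |MN| = 16.8, N = (18.91, 5.805). ∠MNB = 137.7° gives NB at 146.9° from the x-axis; with |NB| = 22.3, B = (0.2338, 17.98). ∠NBW = 111.8° gives BW at -144.9° from the x-axis; with |BW| = 17.1, W = (-13.76, 8.151). BW is perpendicular to WS, so WS runs at -54.90°; with |WS| = 26.9, S = (1.711, -13.86). ∠WSK = 92.2° gives SK at 32.90° from the x-axis; with |SK| = 16.9, K = (15.90, -4.678). Then |MK| = |K − M| = 9.268.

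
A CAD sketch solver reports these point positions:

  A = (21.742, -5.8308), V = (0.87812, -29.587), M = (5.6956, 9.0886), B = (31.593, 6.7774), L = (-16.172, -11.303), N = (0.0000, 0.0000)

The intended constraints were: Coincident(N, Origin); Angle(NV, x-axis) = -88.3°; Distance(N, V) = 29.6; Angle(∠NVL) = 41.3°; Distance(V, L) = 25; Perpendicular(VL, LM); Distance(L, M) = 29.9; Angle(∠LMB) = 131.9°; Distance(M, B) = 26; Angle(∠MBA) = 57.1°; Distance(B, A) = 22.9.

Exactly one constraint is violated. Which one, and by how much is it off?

Distance(B, A) = 22.9 — off by 6.90.

N = (0.00, 0.00) ✓; NV at -88.30° ✓; |NV| = 29.60 ✓; ∠NVL = 41.30° ✓; |VL| = 25.00 ✓; ∠(VL, LM) = 90.00° ✓; |LM| = 29.90 ✓; ∠LMB = 131.9° ✓; |MB| = 26.00 ✓; ∠MBA = 57.10° ✓; |BA| = 16.00 ✗.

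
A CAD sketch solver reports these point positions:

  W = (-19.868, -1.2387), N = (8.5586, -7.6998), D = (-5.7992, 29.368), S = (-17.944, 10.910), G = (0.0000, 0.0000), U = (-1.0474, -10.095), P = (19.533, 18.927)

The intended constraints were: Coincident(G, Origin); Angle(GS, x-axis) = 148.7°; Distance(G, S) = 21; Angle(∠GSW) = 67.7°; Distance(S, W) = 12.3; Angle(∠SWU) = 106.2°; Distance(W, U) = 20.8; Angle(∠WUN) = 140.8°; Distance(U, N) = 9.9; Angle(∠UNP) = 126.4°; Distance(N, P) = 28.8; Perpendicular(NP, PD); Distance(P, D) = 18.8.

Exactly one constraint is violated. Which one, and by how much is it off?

Distance(P, D) = 18.8 — off by 8.60.

G = (0.00, 0.00) ✓; GS at 148.7° ✓; |GS| = 21.00 ✓; ∠GSW = 67.70° ✓; |SW| = 12.30 ✓; ∠SWU = 106.2° ✓; |WU| = 20.80 ✓; ∠WUN = 140.8° ✓; |UN| = 9.900 ✓; ∠UNP = 126.4° ✓; |NP| = 28.80 ✓; ∠(NP, PD) = 90.00° ✓; |PD| = 27.40 ✗.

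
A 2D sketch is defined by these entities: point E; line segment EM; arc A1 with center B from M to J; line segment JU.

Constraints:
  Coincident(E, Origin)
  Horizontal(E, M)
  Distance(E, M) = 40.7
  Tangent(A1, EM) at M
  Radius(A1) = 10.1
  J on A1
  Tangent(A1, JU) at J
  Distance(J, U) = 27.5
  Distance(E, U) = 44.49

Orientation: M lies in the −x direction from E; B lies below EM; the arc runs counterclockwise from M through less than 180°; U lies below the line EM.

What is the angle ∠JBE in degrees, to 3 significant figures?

145°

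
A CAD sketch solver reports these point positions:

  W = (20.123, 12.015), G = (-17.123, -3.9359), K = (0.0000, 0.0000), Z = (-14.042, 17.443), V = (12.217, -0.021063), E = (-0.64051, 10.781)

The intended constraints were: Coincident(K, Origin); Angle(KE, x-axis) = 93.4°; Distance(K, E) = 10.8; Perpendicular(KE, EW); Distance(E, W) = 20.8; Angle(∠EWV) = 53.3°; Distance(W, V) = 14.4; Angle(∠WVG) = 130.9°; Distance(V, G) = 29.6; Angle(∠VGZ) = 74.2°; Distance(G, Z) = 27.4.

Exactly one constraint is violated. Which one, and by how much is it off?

Distance(G, Z) = 27.4 — off by 5.80.

K = (0.00, 0.00) ✓; KE at 93.40° ✓; |KE| = 10.80 ✓; ∠(KE, EW) = 90.00° ✓; |EW| = 20.80 ✓; ∠EWV = 53.30° ✓; |WV| = 14.40 ✓; ∠WVG = 130.9° ✓; |VG| = 29.60 ✓; ∠VGZ = 74.20° ✓; |GZ| = 21.60 ✗.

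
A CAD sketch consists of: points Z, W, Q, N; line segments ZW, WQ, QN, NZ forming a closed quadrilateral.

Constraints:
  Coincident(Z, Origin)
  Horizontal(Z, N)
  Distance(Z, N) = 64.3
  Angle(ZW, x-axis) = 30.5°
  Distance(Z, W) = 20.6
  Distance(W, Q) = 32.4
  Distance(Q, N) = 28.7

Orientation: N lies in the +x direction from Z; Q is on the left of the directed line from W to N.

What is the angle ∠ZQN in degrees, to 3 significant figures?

99.7°

Checks: |WQ| = 32.40 ✓; |QN| = 28.70 ✓.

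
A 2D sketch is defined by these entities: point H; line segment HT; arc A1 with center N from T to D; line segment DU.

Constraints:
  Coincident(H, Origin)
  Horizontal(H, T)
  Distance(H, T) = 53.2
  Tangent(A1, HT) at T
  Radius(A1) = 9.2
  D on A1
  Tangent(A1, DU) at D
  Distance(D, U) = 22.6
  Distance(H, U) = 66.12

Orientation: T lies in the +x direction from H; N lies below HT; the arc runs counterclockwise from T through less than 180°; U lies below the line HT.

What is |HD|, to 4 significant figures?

47.46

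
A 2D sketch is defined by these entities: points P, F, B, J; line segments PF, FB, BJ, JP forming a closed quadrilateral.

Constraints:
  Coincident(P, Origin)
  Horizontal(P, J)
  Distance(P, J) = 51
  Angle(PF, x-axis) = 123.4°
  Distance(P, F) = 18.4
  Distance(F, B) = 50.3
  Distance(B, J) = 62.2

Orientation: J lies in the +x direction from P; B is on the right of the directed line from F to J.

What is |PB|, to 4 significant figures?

34.12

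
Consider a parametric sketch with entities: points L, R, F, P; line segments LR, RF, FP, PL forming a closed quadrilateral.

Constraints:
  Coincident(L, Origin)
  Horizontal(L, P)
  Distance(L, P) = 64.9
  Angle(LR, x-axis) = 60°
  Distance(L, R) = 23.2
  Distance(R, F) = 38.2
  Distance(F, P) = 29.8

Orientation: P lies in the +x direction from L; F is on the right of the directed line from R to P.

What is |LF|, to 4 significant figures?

37.54

Checks: |RF| = 38.20 ✓; |FP| = 29.80 ✓.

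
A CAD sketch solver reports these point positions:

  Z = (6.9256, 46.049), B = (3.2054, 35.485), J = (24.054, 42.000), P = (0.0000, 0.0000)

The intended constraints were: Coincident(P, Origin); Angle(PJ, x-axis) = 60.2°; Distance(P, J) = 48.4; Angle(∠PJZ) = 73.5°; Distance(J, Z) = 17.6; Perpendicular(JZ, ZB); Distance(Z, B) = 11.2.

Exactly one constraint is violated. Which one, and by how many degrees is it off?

Perpendicular(JZ, ZB) — off by 6.10°.

P = (0.00, 0.00) ✓; PJ at 60.20° ✓; |PJ| = 48.40 ✓; ∠PJZ = 73.50° ✓; |JZ| = 17.60 ✓; ∠(JZ, ZB) = 83.90° ✗; |ZB| = 11.20 ✓.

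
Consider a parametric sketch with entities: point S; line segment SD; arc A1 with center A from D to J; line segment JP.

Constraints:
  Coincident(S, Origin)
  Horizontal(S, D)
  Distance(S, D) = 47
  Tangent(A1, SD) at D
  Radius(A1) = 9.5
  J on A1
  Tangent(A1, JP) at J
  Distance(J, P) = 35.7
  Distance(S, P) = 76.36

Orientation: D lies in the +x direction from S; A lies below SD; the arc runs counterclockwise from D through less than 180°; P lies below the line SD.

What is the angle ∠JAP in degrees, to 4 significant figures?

75.10°

S is at the origin; S and D share the same y with |SD| = 47.0 and D on the +x side, so D = (47.00, 0.000). Since A1 is tangent to SD there, AD ⟂ SD, so A = D + (0, -9.5) = (47.00, -9.500). Since AJ ⟂ JP (tangency), |AP| = √(9.5² + 35.7²) = 36.94 regardless of where J sits on A1. So P lies on both circle(S, 76.36) and circle(A, 36.94); the below-SD intersection is P = (63.36, -42.62). J is the foot of the tangent from P: J = (39.85, -15.76).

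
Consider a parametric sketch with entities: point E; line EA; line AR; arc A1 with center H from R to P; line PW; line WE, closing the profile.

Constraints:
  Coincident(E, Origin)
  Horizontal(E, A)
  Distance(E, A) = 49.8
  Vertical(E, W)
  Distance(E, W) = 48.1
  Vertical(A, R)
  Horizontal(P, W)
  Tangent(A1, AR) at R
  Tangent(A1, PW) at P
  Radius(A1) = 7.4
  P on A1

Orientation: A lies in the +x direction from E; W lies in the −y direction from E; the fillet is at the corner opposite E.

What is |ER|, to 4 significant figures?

64.32

E is at the origin; E and A share the same y with |EA| = 49.8 and A on the +x side, so A = (49.80, 0.000). EW is vertical with |EW| = 48.1 and W on the −y side, so W = (0.000, -48.10). The virtual corner opposite E is at (49.80, -48.10). A1 meets AR tangentially, so HR is at right angles to AR and the tangent condition forces HP to be normal to PW, with radius 7.4, so the center H sits 7.4 in from both sides at H = (42.40, -40.70). That places the tangent points at R = (49.80, -40.70) on AR and P = (42.40, -48.10) on PW. Then |ER| = |R − E| = 64.32.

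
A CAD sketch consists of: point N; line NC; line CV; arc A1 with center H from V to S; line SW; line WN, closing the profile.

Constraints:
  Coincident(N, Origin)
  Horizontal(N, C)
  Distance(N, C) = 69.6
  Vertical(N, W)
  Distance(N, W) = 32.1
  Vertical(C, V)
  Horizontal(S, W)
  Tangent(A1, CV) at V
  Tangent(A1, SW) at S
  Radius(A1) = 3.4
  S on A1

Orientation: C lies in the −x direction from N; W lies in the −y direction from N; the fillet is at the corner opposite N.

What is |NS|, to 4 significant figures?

73.57

N is at the origin; NC is horizontal with |NC| = 69.6 and C on the −x side, so C = (-69.60, 0.000). NW is vertical with |NW| = 32.1 and W on the −y side, so W = (0.000, -32.10). The virtual corner opposite N is at (-69.60, -32.10). A1 meets CV tangentially, so HV is at right angles to CV and A1 meets SW tangentially, so HS is at right angles to SW, with radius 3.4, so the center H sits 3.4 in from both sides at H = (-66.20, -28.70). That places the tangent points at V = (-69.60, -28.70) on CV and S = (-66.20, -32.10) on SW. Then |NS| = |S − N| = 73.57.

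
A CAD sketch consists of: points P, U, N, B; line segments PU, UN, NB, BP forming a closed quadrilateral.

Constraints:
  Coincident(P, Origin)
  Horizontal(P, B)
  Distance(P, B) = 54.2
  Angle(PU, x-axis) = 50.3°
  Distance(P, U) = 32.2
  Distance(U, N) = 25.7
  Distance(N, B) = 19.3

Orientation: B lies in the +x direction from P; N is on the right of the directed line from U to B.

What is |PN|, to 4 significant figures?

35.45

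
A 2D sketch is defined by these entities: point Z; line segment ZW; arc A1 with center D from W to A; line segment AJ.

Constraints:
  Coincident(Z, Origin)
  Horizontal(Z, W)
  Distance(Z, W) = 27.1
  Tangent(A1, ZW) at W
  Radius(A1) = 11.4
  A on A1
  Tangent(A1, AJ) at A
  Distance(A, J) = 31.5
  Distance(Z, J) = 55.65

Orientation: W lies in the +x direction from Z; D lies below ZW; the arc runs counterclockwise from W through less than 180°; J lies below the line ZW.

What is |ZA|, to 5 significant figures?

24.541

Z is at the origin; ZW is horizontal with |ZW| = 27.1 and W on the +x side, so W = (27.100, 0.0000). Tangency of A1 to ZW means the radius DW is perpendicular to ZW, so D = W + (0, -11.4) = (27.100, -11.400). Since DA ⟂ AJ (tangency), |DJ| = √(11.4² + 31.5²) = 33.499 regardless of where A sits on A1. So J lies on both circle(Z, 55.65) and circle(D, 33.499); the below-ZW intersection is J = (33.777, -44.227). A is the foot of the tangent from J: A = (17.369, -17.338).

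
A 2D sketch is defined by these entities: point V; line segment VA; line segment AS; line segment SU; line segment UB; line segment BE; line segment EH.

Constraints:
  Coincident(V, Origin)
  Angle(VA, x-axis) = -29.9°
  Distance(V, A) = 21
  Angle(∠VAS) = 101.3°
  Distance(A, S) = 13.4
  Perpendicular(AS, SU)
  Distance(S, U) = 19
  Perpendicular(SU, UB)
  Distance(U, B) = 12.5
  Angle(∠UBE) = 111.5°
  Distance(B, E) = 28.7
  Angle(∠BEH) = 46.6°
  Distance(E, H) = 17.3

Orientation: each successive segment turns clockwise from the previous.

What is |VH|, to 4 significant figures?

24.26

V is at the origin; VA runs at -29.9° with length 21.0, so A = (18.20, -10.47). ∠VAS = 101.3° gives AS at -108.6° from the x-axis; with |AS| = 13.4, S = (13.93, -23.17). AS is perpendicular to SU, so SU runs at 161.4°; with |SU| = 19.0, U = (-4.077, -17.11). SU is perpendicular to UB, so UB runs at 71.40°; with |UB| = 12.5, B = (-0.08983, -5.261). ∠UBE = 111.5° gives BE at 2.900° from the x-axis; with |BE| = 28.7, E = (28.57, -3.809). ∠BEH = 46.6° gives EH at -130.5° from the x-axis; with |EH| = 17.3, H = (17.34, -16.96). Then |VH| = |H − V| = 24.26.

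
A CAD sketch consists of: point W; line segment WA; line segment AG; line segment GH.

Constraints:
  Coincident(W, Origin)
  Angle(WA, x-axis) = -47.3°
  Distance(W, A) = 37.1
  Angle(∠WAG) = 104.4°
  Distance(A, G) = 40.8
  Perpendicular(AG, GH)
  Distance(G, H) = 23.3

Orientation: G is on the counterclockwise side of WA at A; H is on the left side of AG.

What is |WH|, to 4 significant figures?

51.60

W is at the origin; WA runs at -47.3° with length 37.1, so A = 37.1·(cos -47.3°, sin -47.3°) = (25.16, -27.27). ∠WAG = 104.4°, so AG runs at -47.3° + (180° − 104.4°) = 28.30° from the x-axis; with |AG| = 40.8, G = A + 40.8·(cos 28.30°, sin 28.30°) = (61.08, -7.923). AG ⟂ GH; with |GH| = 23.3 on the left of AG, H = G + 23.3·(-0.4741, 0.8805) = (50.04, 12.59). Then |WH| = |H − W| = 51.60.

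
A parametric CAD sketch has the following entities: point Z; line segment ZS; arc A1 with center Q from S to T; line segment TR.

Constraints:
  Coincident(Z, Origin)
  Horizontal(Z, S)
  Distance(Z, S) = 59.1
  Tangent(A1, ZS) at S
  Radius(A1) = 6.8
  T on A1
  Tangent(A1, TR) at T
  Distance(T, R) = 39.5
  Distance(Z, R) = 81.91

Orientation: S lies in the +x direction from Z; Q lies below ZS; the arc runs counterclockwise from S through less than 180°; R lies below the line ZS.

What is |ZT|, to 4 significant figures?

53.64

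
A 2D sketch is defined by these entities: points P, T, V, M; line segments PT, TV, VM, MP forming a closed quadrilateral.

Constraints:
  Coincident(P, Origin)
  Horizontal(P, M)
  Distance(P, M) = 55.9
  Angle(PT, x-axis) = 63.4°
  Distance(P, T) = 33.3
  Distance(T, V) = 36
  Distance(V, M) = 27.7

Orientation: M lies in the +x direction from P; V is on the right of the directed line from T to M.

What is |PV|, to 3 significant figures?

28.7

Checks: |TV| = 36.00 ✓; |VM| = 27.70 ✓.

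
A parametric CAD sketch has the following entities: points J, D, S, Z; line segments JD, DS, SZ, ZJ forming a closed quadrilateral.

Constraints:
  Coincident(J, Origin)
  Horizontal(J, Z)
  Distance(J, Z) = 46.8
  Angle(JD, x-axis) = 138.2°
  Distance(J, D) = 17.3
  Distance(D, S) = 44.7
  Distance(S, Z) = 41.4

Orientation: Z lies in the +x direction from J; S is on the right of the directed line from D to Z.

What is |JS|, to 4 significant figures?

28.01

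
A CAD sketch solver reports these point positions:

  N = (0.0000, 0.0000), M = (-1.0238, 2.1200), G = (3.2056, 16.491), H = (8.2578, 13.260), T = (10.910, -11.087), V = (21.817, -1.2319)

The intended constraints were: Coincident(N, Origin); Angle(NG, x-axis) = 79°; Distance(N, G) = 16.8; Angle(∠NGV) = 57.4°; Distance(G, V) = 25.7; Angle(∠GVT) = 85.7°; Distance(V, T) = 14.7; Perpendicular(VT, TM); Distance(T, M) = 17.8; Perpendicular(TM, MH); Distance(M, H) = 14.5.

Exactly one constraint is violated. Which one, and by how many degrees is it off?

Perpendicular(TM, MH) — off by 8.10°.

N = (0.00, 0.00) ✓; NG at 79.00° ✓; |NG| = 16.80 ✓; ∠NGV = 57.40° ✓; |GV| = 25.70 ✓; ∠GVT = 85.70° ✓; |VT| = 14.70 ✓; ∠(VT, TM) = 90.00° ✓; |TM| = 17.80 ✓; ∠(TM, MH) = 81.90° ✗; |MH| = 14.50 ✓.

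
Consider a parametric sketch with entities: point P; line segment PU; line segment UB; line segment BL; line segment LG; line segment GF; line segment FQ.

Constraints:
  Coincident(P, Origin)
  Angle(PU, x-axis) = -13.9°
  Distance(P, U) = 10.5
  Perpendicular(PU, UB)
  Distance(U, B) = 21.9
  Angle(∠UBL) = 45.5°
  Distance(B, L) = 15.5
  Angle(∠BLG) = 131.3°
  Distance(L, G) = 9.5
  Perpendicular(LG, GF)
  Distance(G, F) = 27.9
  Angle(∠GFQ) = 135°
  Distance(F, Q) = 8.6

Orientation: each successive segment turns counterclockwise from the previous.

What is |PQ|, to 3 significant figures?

34.9

LG ⟂ GF, so GF runs at -10.7°; with |GF| = 27.9, F = (27.8, -3.67). ∠GFQ = 135.0° gives FQ at 34.3° from the x-axis; with |FQ| = 8.6, Q = (34.9, 1.18). Then |PQ| = |Q − P| = 34.9.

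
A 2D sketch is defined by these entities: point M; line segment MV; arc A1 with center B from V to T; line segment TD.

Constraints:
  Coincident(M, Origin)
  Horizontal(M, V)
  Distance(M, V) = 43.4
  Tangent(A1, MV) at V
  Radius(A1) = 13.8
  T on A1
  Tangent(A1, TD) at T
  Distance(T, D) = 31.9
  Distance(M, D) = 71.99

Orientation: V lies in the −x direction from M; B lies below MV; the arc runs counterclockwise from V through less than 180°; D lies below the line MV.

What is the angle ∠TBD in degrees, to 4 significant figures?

66.61°

Checks: |MV| = 43.40 ✓; ∠(BV, VM) = 90.00° ✓; |BT| = 13.80 ✓; ∠(BT, TD) = 90.00° ✓; |TD| = 31.90 ✓; |MD| = 71.99 ✓.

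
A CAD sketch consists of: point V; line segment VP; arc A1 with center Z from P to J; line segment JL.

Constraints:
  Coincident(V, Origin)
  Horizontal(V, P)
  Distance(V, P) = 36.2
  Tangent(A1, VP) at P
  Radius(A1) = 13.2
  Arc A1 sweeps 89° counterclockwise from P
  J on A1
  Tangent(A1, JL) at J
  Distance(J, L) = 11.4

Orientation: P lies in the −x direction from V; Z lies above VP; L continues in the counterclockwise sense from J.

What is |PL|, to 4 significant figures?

27.81

V is at the origin; V and P share the same y with |VP| = 36.2 and P on the −x side, so P = (-36.20, 0.000). Since A1 is tangent to VP there, ZP ⟂ VP, so Z = P + (0, 13.2) = (-36.20, 13.20). On A1, P sits at bearing -90° from Z; an 89° counterclockwise sweep puts J at bearing -1°, so J = Z + 13.2·(cos -1°, sin -1°) = (-23.00, 12.97). Since A1 is tangent to JL there, ZJ ⟂ JL, so JL runs along (−sin -1°, cos -1°); with |JL| = 11.4, L = (-22.80, 24.37). Then |PL| = |L − P| = 27.81.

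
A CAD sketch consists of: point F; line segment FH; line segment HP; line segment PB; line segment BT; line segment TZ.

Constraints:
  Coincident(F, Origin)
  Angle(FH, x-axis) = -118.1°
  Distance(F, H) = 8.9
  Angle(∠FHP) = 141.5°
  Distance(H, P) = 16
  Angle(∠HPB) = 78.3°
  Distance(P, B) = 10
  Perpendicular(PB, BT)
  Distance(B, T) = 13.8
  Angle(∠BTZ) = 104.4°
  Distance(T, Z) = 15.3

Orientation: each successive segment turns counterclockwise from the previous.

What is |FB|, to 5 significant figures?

21.365

F is at the origin; FH runs at -118.1° with length 8.9, so H = (-4.1920, -7.8509). ∠FHP = 141.5° gives HP at -79.600° from the x-axis; with |HP| = 16.0, P = (-1.3037, -23.588). ∠HPB = 78.3° gives PB at 22.100° from the x-axis; with |PB| = 10.0, B = (7.9616, -19.826). Then |FB| = |B − F| = 21.365.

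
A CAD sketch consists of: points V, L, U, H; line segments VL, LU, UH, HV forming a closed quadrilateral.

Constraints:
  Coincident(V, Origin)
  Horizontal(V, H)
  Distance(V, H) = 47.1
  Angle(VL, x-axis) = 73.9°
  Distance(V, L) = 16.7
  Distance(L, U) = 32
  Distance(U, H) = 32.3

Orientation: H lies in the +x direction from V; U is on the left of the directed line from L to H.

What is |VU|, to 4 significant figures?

44.73

V is at the origin; VH is horizontal with |VH| = 47.1 and H in +x, so H = (47.1, 0). VL runs at 73.9° with |VL| = 16.7, so L = (4.631, 16.05). U is determined by |LU| = 32.0 and |UH| = 32.3 together: it lies at the intersection of circle(L, 32.0) and circle(H, 32.3). With |LH| = 45.40, the foot of the radical line on LH is 22.49 from L and the perpendicular offset is √(32.0² − 22.49²) = 22.77. Taking the left-of-LH solution: U = (33.71, 29.40).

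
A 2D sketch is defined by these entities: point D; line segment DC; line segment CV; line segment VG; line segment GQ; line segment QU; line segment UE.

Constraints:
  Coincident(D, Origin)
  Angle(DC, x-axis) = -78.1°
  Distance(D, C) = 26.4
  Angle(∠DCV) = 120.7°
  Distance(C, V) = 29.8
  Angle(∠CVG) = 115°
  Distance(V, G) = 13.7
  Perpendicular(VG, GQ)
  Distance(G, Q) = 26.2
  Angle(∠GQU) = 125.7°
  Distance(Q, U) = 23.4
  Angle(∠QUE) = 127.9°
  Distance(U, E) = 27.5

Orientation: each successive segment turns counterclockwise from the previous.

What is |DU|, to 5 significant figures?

11.742

D is at the origin; DC runs at -78.1° with length 26.4, so C = (5.4438, -25.833). ∠DCV = 120.7° gives CV at -18.800° from the x-axis; with |CV| = 29.8, V = (33.654, -35.436). ∠CVG = 115.0° gives VG at 46.200° from the x-axis; with |VG| = 13.7, G = (43.136, -25.548). VG is perpendicular to GQ, so GQ runs at 136.20°; with |GQ| = 26.2, Q = (24.226, -7.4139). ∠GQU = 125.7° gives QU at -169.50° from the x-axis; with |QU| = 23.4, U = (1.2180, -11.678). Then |DU| = |U − D| = 11.742.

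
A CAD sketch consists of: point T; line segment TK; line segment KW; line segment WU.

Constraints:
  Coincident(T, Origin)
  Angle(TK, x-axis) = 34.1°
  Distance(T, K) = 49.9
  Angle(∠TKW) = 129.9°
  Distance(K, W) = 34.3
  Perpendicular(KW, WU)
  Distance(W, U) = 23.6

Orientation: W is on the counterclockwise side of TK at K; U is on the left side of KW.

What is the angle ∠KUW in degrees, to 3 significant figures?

55.5°

T is at the origin; TK runs at 34.1° with length 49.9, so K = 49.9·(cos 34.1°, sin 34.1°) = (41.3, 28.0). ∠TKW = 129.9°, so KW runs at 34.1° + (180° − 129.9°) = 84.2° from the x-axis; with |KW| = 34.3, W = K + 34.3·(cos 84.2°, sin 84.2°) = (44.8, 62.1). KW ⟂ WU; with |WU| = 23.6 on the left of KW, U = W + 23.6·(-0.995, 0.101) = (21.3, 64.5). Then cos ∠KUW = UK·UW / (|UK||UW|), giving 55.5°.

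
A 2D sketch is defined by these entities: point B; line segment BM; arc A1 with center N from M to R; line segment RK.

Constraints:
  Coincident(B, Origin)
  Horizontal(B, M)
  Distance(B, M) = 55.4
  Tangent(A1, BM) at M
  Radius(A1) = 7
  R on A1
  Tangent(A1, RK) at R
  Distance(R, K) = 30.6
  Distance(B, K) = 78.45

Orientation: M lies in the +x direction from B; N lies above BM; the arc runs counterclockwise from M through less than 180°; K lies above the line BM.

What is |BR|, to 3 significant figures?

62.3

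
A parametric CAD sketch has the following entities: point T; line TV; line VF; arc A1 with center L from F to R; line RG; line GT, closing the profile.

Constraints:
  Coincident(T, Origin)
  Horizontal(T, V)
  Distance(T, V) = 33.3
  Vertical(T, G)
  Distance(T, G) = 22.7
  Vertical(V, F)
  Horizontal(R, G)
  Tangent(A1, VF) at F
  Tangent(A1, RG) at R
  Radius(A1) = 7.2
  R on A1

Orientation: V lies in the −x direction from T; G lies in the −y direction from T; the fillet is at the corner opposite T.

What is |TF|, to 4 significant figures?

36.73

The virtual corner opposite T is at (-33.30, -22.70). Since A1 is tangent to VF there, LF ⟂ VF and tangency of A1 to RG means the radius LR is perpendicular to RG, with radius 7.2, so the center L sits 7.2 in from both sides at L = (-26.10, -15.50). That places the tangent points at F = (-33.30, -15.50) on VF and R = (-26.10, -22.70) on RG. Then |TF| = |F − T| = 36.73.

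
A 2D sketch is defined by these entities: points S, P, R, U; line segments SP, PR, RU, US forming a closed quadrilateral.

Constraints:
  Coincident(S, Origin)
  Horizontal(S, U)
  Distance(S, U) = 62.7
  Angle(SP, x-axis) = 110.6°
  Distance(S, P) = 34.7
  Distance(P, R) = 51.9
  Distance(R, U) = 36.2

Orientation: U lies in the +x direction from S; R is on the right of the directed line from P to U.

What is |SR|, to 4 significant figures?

26.63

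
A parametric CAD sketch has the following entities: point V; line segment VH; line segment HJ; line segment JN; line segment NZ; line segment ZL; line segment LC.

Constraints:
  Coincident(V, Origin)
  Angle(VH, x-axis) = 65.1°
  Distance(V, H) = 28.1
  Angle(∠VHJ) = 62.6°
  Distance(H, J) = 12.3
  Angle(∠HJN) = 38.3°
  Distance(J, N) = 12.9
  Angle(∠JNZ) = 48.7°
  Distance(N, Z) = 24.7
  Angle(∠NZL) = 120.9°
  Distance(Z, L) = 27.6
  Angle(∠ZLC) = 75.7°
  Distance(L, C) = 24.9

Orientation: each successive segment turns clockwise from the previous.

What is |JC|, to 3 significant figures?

22.1

V is at the origin; VH runs at 65.1° with length 28.1, so H = (11.8, 25.5). ∠VHJ = 62.6° gives HJ at -52.3° from the x-axis; with |HJ| = 12.3, J = (19.4, 15.8). ∠HJN = 38.3° gives JN at 166° from the x-axis; with |JN| = 12.9, N = (6.84, 18.9). ∠JNZ = 48.7° gives NZ at 34.7° from the x-axis; with |NZ| = 24.7, Z = (27.1, 32.9). ∠NZL = 120.9° gives ZL at -24.4° from the x-axis; with |ZL| = 27.6, L = (52.3, 21.5). ∠ZLC = 75.7° gives LC at -129° from the x-axis; with |LC| = 24.9, C = (36.7, 2.10). Then |JC| = |C − J| = 22.1.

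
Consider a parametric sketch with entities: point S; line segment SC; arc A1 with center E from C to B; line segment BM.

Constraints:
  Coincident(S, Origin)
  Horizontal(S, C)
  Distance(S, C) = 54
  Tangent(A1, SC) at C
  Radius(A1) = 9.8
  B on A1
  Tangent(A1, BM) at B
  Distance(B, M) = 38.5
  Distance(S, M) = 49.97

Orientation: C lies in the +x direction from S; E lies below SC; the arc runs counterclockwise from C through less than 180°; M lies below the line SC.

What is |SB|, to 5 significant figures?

45.456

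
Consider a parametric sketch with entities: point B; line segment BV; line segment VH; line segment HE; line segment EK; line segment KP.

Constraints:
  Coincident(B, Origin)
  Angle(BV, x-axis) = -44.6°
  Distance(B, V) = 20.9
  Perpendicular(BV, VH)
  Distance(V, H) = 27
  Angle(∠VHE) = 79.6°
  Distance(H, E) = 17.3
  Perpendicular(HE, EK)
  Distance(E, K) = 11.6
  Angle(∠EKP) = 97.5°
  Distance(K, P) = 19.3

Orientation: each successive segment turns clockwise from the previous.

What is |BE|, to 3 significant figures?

24.2

BV ⟂ VH, so VH runs at -135°; with |VH| = 27.0, H = (-4.08, -33.9). ∠VHE = 79.6° gives HE at 125° from the x-axis; with |HE| = 17.3, E = (-14.0, -19.7). Then |BE| = |E − B| = 24.2.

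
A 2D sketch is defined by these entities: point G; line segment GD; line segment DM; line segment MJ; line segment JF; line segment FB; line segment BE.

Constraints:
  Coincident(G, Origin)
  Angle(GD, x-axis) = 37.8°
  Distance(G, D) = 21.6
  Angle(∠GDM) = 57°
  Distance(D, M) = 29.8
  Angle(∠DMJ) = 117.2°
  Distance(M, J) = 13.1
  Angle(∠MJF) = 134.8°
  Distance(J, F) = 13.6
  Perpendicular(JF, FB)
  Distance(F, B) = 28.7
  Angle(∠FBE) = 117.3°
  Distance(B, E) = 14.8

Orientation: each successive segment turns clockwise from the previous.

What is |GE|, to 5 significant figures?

19.659

G is at the origin; GD runs at 37.8° with length 21.6, so D = (17.067, 13.239). ∠GDM = 57.0° gives DM at -85.200° from the x-axis; with |DM| = 29.8, M = (19.561, -16.457). ∠DMJ = 117.2° gives MJ at -148.00° from the x-axis; with |MJ| = 13.1, J = (8.4515, -23.399). ∠MJF = 134.8° gives JF at 166.80° from the x-axis; with |JF| = 13.6, F = (-4.7892, -20.293). The perpendicularity gives FB at right angles to JF, so FB runs at 76.800°; with |FB| = 28.7, B = (1.7645, 7.6486). ∠FBE = 117.3° gives BE at 14.100° from the x-axis; with |BE| = 14.8, E = (16.119, 11.254). Then |GE| = |E − G| = 19.659.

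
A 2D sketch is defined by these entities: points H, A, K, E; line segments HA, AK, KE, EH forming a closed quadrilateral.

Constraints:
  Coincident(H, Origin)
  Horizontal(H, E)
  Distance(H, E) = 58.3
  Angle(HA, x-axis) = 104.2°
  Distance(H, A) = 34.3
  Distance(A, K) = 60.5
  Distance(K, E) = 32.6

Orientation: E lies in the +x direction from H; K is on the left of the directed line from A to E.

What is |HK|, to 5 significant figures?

61.119

H is at the origin; H and E share the same y with |HE| = 58.3 and E in +x, so E = (58.3, 0). HA runs at 104.2° with |HA| = 34.3, so A = (-8.4140, 33.252). K is determined by |AK| = 60.5 and |KE| = 32.6 together: it lies at the intersection of circle(A, 60.5) and circle(E, 32.6). With |AE| = 74.542, the foot of the radical line on AE is 54.694 from A and the perpendicular offset is √(60.5² − 54.694²) = 25.862. Taking the left-of-AE solution: K = (52.073, 32.000).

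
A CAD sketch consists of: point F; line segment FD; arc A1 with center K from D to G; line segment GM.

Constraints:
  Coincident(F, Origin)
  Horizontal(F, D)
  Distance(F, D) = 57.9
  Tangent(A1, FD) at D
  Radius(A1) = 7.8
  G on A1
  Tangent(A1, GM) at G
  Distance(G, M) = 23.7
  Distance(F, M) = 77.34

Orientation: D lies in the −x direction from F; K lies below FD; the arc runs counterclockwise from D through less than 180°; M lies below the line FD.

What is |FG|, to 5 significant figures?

65.643

F is at the origin; F and D share the same y with |FD| = 57.9 and D on the −x side, so D = (-57.900, 0.0000). The tangent condition forces KD to be normal to FD, so K = D + (0, -7.8) = (-57.900, -7.8000). Since KG ⟂ GM (tangency), |KM| = √(7.8² + 23.7²) = 24.951 regardless of where G sits on A1. So M lies on both circle(F, 77.34) and circle(K, 24.951); the below-FD intersection is M = (-71.922, -28.438). G is the foot of the tangent from M: G = (-65.399, -5.6531).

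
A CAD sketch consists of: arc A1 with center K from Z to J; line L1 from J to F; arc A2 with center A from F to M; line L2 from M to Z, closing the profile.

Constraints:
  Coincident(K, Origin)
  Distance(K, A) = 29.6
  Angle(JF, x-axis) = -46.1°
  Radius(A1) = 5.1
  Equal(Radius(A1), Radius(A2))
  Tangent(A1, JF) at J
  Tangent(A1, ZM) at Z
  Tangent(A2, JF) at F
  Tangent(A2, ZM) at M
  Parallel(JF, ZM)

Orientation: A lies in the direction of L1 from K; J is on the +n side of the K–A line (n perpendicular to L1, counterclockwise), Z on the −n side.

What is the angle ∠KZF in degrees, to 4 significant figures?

70.99°

The slot axis is L1's direction at -46.1°, so u = (cos -46.1°, sin -46.1°) = (0.6934, -0.7206) and n = (−sin -46.1°, cos -46.1°) = (0.7206, 0.6934). K is at the origin and A lies 29.6 along u from K, so A = 29.6·u = (20.52, -21.33). Tangency of A1 to both parallel lines with radius 5.1 puts J and Z at K ± 5.1·n: J = (3.675, 3.536), Z = (-3.675, -3.536). Equal radii place F and M the same way about A: F = A + 5.1·n = (24.20, -17.79), M = A − 5.1·n = (16.85, -24.86). Then cos ∠KZF = ZK·ZF / (|ZK||ZF|), giving 70.99°.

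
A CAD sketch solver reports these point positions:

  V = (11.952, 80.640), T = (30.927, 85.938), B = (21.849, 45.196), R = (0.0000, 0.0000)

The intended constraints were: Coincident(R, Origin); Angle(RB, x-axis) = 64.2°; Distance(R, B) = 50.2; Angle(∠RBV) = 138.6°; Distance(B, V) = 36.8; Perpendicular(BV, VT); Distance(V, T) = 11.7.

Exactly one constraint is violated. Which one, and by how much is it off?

Distance(V, T) = 11.7 — off by 8.00.

R = (0.00, 0.00) ✓; RB at 64.20° ✓; |RB| = 50.20 ✓; ∠RBV = 138.6° ✓; |BV| = 36.80 ✓; ∠(BV, VT) = 90.00° ✓; |VT| = 19.70 ✗.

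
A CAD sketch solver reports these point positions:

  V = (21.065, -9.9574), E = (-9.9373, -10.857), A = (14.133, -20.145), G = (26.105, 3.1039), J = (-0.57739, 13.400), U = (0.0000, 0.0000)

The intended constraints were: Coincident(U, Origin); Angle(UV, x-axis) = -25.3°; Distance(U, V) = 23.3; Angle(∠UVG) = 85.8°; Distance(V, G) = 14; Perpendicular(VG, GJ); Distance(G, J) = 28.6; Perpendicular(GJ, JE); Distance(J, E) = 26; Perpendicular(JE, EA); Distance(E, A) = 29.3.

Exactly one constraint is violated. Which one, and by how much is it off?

Distance(E, A) = 29.3 — off by 3.50.

U = (0.00, 0.00) ✓; UV at -25.30° ✓; |UV| = 23.30 ✓; ∠UVG = 85.80° ✓; |VG| = 14.00 ✓; ∠(VG, GJ) = 90.00° ✓; |GJ| = 28.60 ✓; ∠(GJ, JE) = 90.00° ✓; |JE| = 26.00 ✓; ∠(JE, EA) = 90.00° ✓; |EA| = 25.80 ✗.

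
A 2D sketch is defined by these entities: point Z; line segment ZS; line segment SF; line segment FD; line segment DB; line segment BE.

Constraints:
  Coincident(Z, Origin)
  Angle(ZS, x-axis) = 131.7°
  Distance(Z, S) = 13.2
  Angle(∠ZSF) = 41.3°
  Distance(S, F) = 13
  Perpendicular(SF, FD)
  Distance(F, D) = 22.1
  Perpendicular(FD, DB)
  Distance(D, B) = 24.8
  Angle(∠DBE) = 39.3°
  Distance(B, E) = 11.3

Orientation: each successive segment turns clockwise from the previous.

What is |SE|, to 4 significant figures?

15.25

Z is at the origin; ZS runs at 131.7° with length 13.2, so S = (-8.781, 9.856). ∠ZSF = 41.3° gives SF at -7.000° from the x-axis; with |SF| = 13.0, F = (4.122, 8.271). SF ⟂ FD, so FD runs at -97.00°; with |FD| = 22.1, D = (1.429, -13.66). The perpendicularity gives DB at right angles to FD, so DB runs at 173.0°; with |DB| = 24.8, B = (-23.19, -10.64). ∠DBE = 39.3° gives BE at 32.30° from the x-axis; with |BE| = 11.3, E = (-13.63, -4.603). Then |SE| = |E − S| = 15.25.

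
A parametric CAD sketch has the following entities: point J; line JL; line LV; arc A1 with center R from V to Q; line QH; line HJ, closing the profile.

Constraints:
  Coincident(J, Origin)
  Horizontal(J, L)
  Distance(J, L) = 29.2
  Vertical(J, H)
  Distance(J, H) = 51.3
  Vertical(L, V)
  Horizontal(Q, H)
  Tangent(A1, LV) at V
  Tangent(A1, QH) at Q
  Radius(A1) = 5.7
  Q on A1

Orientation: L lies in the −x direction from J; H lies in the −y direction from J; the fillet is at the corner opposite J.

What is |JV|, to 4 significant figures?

54.15

J is at the origin; J and L share the same y with |JL| = 29.2 and L on the −x side, so L = (-29.20, 0.000). JH is vertical with |JH| = 51.3 and H on the −y side, so H = (0.000, -51.30). The virtual corner opposite J is at (-29.20, -51.30). Since A1 is tangent to LV there, RV ⟂ LV and A1 meets QH tangentially, so RQ is at right angles to QH, with radius 5.7, so the center R sits 5.7 in from both sides at R = (-23.50, -45.60). That places the tangent points at V = (-29.20, -45.60) on LV and Q = (-23.50, -51.30) on QH. Then |JV| = |V − J| = 54.15.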